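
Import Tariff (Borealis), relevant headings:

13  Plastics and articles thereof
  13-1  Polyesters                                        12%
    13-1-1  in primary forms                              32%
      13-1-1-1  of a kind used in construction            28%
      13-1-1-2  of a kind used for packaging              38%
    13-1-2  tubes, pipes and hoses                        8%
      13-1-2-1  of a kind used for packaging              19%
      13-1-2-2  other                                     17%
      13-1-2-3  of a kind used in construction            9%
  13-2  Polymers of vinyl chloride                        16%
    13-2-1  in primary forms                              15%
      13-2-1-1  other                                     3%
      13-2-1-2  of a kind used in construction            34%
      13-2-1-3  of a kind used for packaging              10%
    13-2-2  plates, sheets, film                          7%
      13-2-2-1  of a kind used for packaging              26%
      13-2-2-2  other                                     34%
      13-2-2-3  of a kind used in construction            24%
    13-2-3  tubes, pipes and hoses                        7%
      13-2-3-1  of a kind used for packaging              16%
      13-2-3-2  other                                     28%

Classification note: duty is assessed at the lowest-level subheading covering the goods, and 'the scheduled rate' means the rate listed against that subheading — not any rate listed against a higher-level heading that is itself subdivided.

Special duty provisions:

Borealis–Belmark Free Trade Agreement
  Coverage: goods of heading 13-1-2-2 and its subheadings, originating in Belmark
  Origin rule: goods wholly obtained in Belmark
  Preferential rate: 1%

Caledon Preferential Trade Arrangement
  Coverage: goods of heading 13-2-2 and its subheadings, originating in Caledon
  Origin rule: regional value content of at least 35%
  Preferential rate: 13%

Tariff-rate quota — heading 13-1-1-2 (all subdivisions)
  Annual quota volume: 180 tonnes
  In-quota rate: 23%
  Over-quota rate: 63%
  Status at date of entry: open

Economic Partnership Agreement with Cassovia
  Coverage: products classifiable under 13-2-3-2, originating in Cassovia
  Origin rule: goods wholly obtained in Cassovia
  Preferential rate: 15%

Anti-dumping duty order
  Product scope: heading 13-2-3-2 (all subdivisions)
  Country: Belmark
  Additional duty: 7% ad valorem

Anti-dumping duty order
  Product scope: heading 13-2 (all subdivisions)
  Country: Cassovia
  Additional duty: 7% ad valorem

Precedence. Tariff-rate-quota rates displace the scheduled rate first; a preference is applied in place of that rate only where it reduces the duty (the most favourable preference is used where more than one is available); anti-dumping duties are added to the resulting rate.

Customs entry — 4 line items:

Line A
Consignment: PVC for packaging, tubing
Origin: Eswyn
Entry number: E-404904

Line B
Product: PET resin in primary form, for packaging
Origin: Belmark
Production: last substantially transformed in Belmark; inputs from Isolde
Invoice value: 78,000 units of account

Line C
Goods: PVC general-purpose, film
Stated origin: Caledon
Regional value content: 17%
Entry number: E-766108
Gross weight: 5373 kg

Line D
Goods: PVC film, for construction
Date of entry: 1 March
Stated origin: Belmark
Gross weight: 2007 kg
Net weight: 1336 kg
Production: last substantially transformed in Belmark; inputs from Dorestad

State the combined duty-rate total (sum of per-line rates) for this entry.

Line A: PVC → 13-2; tubing → 13-2-3; for packaging → 13-2-3-1. Scheduled 16%. No special measure applies. → 16%.
Line B: PET → 13-1; resin in primary form → 13-1-1; for packaging → 13-1-1-2. Scheduled 38%. quota on 13-1-1-2 open → in-quota 23%; Belmark agreement on 13-1-2-2: 13-1-1-2 not covered. → 23%.
Line C: PVC → 13-2; film → 13-2-2; general-purpose → 13-2-2-2. Scheduled 34%. Caledon agreement on 13-2-2: RVC < 35%. → 34%.
Line D: PVC → 13-2; film → 13-2-2; for construction → 13-2-2-3. Scheduled 24%. Belmark agreement on 13-1-2-2: 13-2-2-3 not covered. → 24%.
Sum: 16% + 23% + 34% + 24% = 97%.

97%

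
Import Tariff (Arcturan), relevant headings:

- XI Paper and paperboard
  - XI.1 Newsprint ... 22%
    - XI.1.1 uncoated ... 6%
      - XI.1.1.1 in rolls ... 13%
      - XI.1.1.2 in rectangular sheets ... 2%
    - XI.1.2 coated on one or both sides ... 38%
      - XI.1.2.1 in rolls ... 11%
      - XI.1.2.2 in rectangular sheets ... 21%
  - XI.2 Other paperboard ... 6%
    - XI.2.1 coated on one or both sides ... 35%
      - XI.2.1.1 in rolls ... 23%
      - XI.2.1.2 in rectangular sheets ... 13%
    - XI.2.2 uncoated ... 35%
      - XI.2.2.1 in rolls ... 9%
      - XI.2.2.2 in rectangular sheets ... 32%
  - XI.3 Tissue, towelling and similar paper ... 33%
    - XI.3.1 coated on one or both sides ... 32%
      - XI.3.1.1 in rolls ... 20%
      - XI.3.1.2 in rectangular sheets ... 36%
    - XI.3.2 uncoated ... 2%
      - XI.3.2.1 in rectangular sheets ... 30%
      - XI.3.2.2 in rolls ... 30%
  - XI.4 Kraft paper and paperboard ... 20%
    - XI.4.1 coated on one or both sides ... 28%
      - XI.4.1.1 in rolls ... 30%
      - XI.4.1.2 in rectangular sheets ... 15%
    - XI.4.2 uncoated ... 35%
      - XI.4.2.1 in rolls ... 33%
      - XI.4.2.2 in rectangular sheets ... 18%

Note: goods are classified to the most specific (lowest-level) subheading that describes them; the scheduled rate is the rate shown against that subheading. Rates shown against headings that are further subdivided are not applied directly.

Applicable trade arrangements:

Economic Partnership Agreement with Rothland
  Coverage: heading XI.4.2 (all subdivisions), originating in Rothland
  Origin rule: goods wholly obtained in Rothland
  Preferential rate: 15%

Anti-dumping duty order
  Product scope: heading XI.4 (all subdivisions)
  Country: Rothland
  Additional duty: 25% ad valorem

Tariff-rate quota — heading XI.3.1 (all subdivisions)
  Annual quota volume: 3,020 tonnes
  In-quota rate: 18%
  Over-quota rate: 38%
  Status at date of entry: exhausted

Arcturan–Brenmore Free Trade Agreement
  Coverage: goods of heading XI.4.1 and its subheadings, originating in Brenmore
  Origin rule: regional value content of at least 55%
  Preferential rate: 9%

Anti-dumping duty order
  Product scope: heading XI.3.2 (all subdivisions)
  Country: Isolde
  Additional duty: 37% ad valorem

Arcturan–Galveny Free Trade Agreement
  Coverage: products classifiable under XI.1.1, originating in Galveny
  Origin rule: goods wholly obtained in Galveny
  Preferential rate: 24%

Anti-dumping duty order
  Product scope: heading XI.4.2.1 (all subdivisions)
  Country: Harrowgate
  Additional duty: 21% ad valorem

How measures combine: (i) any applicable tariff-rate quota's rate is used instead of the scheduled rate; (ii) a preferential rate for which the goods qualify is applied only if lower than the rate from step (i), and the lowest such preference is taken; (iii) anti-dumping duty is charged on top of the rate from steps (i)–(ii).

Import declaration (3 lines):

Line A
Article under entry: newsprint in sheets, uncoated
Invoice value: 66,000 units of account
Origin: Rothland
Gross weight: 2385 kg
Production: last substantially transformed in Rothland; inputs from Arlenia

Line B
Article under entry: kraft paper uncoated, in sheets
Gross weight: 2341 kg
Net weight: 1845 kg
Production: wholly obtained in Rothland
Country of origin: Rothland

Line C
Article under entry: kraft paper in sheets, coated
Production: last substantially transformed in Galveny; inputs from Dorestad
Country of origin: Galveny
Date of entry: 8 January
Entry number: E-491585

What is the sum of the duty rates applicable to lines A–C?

57%

Line A: newsprint → XI.1; uncoated → XI.1.1; in sheets → XI.1.1.2. Scheduled 2%. Rothland agreement on XI.4.2: XI.1.1.2 not covered. → 2%.
Line B: kraft paper → XI.4; uncoated → XI.4.2; in sheets → XI.4.2.2. Scheduled 18%. Rothland agreement on XI.4.2: wholly obtained → 15% available; preferential 15%; anti-dumping (Rothland, XI.4): +25%; total 15% + 25% = 40%. → 40%.
Line C: kraft paper → XI.4; coated → XI.4.1; in sheets → XI.4.1.2. Scheduled 15%. Galveny agreement on XI.1.1: XI.4.1.2 not covered. → 15%.
Sum: 2% + 40% + 15% = 57%.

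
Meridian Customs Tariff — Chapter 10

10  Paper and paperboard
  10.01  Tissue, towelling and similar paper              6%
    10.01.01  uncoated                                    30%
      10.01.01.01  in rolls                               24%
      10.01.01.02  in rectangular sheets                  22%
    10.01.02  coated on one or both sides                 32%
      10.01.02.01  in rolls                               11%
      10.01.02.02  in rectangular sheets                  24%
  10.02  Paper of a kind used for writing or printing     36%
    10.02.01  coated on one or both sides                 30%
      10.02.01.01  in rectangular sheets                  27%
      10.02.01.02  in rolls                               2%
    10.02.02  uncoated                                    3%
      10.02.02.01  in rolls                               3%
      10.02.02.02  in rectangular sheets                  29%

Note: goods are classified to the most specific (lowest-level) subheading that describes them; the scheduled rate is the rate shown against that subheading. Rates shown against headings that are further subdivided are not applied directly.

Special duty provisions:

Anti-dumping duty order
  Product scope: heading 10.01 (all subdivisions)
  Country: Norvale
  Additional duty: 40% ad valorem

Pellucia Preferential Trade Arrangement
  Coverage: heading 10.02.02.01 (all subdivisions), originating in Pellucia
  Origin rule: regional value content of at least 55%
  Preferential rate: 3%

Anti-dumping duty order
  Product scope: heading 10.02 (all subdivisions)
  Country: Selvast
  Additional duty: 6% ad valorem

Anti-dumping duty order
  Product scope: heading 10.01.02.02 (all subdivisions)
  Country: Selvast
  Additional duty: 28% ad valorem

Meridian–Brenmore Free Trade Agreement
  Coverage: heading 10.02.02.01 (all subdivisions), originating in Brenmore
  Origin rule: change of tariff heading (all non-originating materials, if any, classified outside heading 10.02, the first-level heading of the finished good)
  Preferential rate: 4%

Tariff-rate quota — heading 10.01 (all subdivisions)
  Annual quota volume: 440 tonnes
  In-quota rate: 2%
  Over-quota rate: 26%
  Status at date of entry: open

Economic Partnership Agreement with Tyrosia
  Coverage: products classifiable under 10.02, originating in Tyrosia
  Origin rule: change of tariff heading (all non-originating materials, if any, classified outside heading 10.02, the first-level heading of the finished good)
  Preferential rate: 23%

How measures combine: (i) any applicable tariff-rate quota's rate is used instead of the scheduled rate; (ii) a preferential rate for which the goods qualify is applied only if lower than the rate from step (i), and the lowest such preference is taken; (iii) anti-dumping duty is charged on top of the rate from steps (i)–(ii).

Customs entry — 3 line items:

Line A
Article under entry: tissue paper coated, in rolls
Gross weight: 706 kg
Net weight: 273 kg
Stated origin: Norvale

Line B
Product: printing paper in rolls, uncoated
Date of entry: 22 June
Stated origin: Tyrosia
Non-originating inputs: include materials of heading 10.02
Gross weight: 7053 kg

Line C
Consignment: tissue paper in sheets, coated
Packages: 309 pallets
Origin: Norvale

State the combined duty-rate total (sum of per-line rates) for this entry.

87%

Line A: tissue paper → 10.01; coated → 10.01.02; in rolls → 10.01.02.01. Scheduled 11%. quota on 10.01 open → in-quota 2%; anti-dumping (Norvale, 10.01): +40%; total 2% + 40% = 42%. → 42%.
Line B: printing paper → 10.02; uncoated → 10.02.02; in rolls → 10.02.02.01. Scheduled 3%. Tyrosia agreement on 10.02: CTH not met. → 3%.
Line C: tissue paper → 10.01; coated → 10.01.02; in sheets → 10.01.02.02. Scheduled 24%. quota on 10.01 open → in-quota 2%; anti-dumping (Norvale, 10.01): +40%; total 2% + 40% = 42%. → 42%.
Sum: 42% + 3% + 42% = 87%.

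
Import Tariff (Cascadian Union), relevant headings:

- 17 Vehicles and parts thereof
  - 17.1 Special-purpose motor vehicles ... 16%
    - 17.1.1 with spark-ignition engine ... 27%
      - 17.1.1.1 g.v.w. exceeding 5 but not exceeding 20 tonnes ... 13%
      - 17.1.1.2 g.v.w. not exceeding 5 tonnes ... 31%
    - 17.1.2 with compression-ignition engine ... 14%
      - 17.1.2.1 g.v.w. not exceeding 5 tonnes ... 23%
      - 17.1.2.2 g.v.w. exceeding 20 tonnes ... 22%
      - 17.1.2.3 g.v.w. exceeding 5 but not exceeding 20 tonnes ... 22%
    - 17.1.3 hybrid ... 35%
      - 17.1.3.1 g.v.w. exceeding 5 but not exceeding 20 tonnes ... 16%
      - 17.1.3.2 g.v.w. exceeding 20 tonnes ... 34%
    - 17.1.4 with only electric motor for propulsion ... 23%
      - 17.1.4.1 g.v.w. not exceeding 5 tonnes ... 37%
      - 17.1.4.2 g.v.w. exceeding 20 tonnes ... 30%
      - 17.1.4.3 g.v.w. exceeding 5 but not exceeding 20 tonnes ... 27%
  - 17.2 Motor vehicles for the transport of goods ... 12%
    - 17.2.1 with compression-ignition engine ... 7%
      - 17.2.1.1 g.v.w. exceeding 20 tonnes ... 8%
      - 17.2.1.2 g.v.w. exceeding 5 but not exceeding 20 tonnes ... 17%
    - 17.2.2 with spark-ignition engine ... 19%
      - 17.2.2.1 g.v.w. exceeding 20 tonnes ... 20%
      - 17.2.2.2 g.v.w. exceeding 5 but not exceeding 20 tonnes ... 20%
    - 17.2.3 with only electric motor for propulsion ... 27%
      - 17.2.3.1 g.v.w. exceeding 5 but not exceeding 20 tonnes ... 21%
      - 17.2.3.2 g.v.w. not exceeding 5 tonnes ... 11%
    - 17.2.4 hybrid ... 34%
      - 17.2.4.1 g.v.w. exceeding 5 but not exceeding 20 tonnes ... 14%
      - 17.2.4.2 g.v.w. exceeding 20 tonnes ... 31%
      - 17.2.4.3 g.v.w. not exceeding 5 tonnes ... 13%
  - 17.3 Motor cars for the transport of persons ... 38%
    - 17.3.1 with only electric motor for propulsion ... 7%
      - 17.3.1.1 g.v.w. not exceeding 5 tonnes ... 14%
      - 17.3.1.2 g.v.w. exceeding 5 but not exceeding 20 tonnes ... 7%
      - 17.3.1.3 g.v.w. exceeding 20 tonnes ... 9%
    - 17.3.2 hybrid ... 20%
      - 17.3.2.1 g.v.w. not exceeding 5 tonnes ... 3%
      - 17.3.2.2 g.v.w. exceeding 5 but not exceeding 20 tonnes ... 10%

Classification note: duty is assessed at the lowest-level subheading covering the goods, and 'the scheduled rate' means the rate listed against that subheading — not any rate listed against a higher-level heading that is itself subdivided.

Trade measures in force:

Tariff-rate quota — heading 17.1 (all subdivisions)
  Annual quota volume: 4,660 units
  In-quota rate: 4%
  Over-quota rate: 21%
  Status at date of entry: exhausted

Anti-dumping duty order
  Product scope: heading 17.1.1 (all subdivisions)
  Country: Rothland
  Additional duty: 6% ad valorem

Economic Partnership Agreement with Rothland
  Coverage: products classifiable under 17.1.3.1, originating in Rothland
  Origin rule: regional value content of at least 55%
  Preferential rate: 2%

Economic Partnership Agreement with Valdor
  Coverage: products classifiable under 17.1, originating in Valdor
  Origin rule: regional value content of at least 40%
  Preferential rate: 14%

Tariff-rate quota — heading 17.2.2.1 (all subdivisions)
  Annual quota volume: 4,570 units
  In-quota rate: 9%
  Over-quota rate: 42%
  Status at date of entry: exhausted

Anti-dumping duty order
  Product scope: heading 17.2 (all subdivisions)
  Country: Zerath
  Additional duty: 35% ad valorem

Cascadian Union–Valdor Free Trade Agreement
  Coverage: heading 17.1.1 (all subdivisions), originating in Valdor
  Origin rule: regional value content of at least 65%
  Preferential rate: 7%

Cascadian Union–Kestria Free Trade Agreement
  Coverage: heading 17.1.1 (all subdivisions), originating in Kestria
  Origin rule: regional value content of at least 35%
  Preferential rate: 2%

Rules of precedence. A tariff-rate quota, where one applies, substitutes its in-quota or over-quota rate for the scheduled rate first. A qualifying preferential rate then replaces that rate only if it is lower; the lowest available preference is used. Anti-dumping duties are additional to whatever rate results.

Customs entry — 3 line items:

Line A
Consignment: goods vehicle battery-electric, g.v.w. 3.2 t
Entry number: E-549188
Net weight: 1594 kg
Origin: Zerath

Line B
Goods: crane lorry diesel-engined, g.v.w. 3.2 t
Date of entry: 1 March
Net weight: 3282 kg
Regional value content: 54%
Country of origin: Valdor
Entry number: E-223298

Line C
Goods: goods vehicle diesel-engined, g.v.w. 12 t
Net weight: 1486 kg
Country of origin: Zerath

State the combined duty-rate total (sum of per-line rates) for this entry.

112%

Line A: goods vehicle → 17.2; battery-electric → 17.2.3; g.v.w. 3.2 t → 17.2.3.2. Scheduled 11%. anti-dumping (Zerath, 17.2): +35%; total 11% + 35% = 46%. → 46%.
Line B: crane lorry → 17.1; diesel-engined → 17.1.2; g.v.w. 3.2 t → 17.1.2.1. Scheduled 23%. quota on 17.1 exhausted → over-quota 21%; Valdor agreement on 17.1: RVC ≥ 40% → 14% available; Valdor agreement on 17.1.1: 17.1.2.1 not covered; preferential 14%. → 14%.
Line C: goods vehicle → 17.2; diesel-engined → 17.2.1; g.v.w. 12 t → 17.2.1.2. Scheduled 17%. anti-dumping (Zerath, 17.2): +35%; total 17% + 35% = 52%. → 52%.
Sum: 46% + 14% + 52% = 112%.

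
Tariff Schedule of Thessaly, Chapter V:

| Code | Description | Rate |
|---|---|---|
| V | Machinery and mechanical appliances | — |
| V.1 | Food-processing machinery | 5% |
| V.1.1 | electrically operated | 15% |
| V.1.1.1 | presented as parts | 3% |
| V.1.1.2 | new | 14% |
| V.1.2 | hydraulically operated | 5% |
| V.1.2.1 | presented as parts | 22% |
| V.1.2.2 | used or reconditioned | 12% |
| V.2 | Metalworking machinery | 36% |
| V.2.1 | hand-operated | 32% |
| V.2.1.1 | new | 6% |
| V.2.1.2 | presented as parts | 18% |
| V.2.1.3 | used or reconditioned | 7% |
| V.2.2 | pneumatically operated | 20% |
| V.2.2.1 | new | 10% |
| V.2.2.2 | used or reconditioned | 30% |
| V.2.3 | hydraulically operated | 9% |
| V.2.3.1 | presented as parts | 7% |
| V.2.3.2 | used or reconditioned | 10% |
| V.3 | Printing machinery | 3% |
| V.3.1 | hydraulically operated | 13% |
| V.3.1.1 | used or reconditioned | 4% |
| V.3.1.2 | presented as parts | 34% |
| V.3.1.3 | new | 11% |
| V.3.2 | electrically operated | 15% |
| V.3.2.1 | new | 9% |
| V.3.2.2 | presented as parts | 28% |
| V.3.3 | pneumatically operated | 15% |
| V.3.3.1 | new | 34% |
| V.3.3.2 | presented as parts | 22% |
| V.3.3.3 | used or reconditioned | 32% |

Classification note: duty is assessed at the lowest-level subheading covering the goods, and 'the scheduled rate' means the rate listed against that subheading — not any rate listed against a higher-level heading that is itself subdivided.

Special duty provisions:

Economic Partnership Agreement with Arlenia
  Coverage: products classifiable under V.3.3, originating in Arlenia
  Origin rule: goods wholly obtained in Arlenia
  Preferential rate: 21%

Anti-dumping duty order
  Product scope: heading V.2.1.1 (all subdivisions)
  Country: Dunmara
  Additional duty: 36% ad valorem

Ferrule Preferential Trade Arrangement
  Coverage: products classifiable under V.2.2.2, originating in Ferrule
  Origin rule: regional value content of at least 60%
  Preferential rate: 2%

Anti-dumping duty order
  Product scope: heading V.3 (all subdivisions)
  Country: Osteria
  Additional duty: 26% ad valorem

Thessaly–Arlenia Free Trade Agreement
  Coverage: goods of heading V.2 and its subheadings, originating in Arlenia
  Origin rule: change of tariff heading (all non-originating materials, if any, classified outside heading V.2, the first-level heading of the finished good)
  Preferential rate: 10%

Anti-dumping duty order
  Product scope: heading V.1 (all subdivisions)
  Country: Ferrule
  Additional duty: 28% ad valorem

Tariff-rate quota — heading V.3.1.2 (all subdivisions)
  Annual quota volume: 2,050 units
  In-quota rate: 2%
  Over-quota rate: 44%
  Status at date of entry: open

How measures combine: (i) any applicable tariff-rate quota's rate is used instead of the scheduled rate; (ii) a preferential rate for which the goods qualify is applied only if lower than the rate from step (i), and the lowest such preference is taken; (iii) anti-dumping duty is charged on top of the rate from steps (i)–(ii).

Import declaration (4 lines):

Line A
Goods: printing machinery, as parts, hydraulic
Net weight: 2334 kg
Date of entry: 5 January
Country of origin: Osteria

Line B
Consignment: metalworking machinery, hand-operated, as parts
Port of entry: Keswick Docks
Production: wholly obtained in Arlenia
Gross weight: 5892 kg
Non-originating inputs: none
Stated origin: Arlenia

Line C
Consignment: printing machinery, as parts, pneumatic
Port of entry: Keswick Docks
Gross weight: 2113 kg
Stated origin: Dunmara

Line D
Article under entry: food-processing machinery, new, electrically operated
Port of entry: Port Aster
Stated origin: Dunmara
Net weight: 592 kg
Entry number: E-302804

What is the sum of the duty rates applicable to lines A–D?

74%

Line A: printing → V.3; hydraulic → V.3.1; as parts → V.3.1.2. Scheduled 34%. quota on V.3.1.2 open → in-quota 2%; anti-dumping (Osteria, V.3): +26%; total 2% + 26% = 28%. → 28%.
Line B: metalworking → V.2; hand-operated → V.2.1; as parts → V.2.1.2. Scheduled 18%. Arlenia agreement on V.3.3: V.2.1.2 not covered; Arlenia agreement on V.2: CTH met → 10% available; preferential 10%. → 10%.
Line C: printing → V.3; pneumatic → V.3.3; as parts → V.3.3.2. Scheduled 22%. No special measure applies. → 22%.
Line D: food-processing → V.1; electrically operated → V.1.1; new → V.1.1.2. Scheduled 14%. No special measure applies. → 14%.
Sum: 28% + 10% + 22% + 14% = 74%.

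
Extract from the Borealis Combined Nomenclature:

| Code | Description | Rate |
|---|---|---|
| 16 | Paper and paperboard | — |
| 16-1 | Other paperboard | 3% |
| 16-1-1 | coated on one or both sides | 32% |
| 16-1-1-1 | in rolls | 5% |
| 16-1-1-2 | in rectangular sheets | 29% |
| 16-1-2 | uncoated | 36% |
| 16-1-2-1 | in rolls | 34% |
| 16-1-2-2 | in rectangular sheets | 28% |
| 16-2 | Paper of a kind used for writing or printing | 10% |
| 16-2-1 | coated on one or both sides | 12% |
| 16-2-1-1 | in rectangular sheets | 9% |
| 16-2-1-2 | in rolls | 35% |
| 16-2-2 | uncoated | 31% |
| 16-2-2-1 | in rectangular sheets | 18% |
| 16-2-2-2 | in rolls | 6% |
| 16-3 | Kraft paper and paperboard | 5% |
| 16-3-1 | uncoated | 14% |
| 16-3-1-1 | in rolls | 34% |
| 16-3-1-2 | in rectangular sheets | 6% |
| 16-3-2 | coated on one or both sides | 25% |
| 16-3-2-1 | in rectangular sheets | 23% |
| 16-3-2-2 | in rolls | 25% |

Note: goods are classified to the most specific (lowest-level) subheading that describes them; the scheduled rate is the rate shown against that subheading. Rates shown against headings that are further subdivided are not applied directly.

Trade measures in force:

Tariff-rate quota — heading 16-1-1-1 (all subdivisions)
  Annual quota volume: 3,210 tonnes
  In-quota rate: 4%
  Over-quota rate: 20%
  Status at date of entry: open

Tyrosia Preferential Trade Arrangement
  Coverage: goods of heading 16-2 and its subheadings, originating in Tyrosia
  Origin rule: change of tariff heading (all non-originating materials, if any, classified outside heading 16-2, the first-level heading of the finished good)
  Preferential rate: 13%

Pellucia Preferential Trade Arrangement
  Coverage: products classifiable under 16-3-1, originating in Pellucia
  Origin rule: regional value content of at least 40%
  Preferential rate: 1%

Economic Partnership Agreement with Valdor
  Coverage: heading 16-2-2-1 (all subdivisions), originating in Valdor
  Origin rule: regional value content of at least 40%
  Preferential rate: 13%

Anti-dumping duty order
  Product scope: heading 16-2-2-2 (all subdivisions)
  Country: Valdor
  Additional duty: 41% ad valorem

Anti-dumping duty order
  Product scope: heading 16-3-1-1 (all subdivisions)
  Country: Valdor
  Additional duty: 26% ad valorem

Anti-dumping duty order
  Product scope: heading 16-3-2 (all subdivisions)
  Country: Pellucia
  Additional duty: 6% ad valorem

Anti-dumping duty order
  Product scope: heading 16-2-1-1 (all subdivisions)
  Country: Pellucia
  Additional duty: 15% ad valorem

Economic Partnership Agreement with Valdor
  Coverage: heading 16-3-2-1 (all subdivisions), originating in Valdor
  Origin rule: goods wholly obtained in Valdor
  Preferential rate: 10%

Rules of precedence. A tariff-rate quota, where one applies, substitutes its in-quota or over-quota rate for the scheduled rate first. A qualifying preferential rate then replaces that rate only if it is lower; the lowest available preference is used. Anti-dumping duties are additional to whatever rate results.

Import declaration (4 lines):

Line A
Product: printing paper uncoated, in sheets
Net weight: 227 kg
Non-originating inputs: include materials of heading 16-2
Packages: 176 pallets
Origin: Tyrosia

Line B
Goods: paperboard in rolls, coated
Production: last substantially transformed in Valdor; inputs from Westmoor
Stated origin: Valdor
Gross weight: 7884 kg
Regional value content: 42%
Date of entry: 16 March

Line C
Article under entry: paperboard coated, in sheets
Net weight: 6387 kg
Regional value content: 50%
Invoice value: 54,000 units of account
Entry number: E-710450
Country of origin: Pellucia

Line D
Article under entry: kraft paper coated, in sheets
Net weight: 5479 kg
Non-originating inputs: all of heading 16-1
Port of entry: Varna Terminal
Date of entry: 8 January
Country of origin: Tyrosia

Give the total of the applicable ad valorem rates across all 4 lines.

Line A: printing paper → 16-2; uncoated → 16-2-2; in sheets → 16-2-2-1. Scheduled 18%. Tyrosia agreement on 16-2: CTH not met. → 18%.
Line B: paperboard → 16-1; coated → 16-1-1; in rolls → 16-1-1-1. Scheduled 5%. quota on 16-1-1-1 open → in-quota 4%; Valdor agreement on 16-2-2-1: 16-1-1-1 not covered; Valdor agreement on 16-3-2-1: 16-1-1-1 not covered. → 4%.
Line C: paperboard → 16-1; coated → 16-1-1; in sheets → 16-1-1-2. Scheduled 29%. Pellucia agreement on 16-3-1: 16-1-1-2 not covered. → 29%.
Line D: kraft paper → 16-3; coated → 16-3-2; in sheets → 16-3-2-1. Scheduled 23%. Tyrosia agreement on 16-2: 16-3-2-1 not covered. → 23%.
Sum: 18% + 4% + 29% + 23% = 74%.

74%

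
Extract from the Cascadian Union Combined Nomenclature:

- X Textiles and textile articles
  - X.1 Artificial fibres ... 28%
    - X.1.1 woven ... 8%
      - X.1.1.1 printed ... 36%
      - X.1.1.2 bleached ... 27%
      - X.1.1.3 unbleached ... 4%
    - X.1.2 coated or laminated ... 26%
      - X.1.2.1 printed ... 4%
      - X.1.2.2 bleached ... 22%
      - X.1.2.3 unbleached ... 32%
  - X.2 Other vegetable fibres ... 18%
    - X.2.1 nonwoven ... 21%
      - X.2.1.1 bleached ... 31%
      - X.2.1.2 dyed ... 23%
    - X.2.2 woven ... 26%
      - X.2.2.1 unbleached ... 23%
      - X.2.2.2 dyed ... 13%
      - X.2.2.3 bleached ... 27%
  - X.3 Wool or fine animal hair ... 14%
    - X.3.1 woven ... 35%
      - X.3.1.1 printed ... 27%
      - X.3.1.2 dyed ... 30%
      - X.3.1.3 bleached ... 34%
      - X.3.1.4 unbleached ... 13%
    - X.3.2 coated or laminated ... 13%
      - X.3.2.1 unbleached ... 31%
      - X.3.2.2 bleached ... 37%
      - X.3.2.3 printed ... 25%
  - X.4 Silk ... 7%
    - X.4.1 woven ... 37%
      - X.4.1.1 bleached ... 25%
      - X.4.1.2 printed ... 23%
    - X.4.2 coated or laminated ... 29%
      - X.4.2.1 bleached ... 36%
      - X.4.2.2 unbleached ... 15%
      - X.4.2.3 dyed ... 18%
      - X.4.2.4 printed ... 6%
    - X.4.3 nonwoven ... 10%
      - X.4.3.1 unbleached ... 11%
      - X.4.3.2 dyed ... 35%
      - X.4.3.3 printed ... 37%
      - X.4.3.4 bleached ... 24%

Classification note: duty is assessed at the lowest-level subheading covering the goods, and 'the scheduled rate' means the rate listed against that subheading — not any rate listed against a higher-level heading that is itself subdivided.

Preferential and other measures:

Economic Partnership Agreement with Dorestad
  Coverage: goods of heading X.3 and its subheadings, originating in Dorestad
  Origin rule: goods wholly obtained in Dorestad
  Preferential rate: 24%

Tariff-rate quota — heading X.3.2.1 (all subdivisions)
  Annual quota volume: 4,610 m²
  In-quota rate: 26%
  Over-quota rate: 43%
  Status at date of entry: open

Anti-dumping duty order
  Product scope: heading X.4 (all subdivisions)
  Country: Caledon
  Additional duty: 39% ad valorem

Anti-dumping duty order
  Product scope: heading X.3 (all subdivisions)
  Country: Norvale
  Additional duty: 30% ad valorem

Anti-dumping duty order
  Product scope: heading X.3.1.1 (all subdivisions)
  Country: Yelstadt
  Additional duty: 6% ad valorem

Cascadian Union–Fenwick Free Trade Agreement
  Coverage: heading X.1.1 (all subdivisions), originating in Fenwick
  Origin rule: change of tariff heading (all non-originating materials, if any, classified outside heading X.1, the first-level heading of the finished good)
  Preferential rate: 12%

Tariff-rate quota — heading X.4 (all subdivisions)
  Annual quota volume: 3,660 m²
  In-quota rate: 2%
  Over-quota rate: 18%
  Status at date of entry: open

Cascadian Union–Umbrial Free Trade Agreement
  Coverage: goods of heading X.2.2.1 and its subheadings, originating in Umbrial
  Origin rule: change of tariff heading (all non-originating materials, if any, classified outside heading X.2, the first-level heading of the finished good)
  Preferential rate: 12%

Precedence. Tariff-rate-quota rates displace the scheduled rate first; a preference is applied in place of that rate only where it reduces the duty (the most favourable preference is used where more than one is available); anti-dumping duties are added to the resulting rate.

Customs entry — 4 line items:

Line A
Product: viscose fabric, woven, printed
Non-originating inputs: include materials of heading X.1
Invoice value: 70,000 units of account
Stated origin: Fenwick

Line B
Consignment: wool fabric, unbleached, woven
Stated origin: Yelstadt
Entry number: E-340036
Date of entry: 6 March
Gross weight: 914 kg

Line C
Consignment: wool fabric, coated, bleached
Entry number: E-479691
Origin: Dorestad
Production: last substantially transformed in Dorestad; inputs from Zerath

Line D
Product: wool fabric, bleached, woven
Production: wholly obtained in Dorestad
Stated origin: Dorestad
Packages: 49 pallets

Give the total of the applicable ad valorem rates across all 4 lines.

110%

Line A: viscose → X.1; woven → X.1.1; printed → X.1.1.1. Scheduled 36%. Fenwick agreement on X.1.1: CTH not met. → 36%.
Line B: wool → X.3; woven → X.3.1; unbleached → X.3.1.4. Scheduled 13%. No special measure applies. → 13%.
Line C: wool → X.3; coated → X.3.2; bleached → X.3.2.2. Scheduled 37%. Dorestad agreement on X.3: not wholly obtained. → 37%.
Line D: wool → X.3; woven → X.3.1; bleached → X.3.1.3. Scheduled 34%. Dorestad agreement on X.3: wholly obtained → 24% available; preferential 24%. → 24%.
Sum: 36% + 13% + 37% + 24% = 110%.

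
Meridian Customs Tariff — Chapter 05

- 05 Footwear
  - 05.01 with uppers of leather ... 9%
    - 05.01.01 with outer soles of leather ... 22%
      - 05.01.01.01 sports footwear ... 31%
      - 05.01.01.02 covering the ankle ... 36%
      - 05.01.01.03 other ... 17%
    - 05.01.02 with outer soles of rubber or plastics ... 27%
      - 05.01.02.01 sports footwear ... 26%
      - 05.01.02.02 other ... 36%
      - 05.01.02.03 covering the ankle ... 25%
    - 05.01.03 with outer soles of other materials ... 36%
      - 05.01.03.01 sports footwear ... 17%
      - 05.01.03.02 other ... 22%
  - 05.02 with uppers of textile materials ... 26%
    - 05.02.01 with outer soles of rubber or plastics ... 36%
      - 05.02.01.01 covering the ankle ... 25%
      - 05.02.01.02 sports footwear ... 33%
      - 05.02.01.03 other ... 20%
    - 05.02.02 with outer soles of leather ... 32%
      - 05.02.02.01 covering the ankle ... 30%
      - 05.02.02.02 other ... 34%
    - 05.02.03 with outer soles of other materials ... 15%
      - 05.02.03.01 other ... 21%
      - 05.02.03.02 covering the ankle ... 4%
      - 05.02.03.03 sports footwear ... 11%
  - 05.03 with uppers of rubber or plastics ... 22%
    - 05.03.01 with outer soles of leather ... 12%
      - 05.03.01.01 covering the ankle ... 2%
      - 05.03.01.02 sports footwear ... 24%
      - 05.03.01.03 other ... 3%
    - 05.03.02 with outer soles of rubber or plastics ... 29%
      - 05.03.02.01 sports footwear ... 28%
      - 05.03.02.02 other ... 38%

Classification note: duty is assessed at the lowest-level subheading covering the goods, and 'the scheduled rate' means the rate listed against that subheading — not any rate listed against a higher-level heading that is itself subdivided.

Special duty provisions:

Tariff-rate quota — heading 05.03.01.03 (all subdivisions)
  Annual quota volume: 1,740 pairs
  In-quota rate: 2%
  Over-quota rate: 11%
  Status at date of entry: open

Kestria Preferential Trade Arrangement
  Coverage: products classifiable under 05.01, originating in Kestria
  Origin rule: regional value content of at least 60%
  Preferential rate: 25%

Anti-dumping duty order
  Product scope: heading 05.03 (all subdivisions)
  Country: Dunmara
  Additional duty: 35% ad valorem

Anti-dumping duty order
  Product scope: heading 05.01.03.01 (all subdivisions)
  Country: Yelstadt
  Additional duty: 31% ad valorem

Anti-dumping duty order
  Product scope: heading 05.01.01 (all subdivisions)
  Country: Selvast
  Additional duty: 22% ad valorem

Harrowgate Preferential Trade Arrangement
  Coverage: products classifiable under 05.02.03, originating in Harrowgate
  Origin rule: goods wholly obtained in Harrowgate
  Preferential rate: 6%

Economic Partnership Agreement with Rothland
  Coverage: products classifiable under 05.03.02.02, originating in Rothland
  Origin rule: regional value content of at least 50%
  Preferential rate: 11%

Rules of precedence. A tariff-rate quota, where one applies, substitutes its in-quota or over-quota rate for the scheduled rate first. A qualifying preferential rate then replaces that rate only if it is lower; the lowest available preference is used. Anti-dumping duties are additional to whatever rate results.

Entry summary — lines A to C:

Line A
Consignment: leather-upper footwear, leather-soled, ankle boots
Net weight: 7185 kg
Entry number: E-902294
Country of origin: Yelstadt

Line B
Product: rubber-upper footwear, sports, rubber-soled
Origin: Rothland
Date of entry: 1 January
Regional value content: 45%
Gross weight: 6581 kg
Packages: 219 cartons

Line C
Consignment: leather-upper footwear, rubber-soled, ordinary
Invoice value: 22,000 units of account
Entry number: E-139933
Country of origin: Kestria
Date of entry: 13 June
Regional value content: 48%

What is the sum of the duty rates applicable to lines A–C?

100%

Line A: leather-upper → 05.01; leather-soled → 05.01.01; ankle boots → 05.01.01.02. Scheduled 36%. No special measure applies. → 36%.
Line B: rubber-upper → 05.03; rubber-soled → 05.03.02; sports → 05.03.02.01. Scheduled 28%. Rothland agreement on 05.03.02.02: 05.03.02.01 not covered. → 28%.
Line C: leather-upper → 05.01; rubber-soled → 05.01.02; ordinary → 05.01.02.02. Scheduled 36%. Kestria agreement on 05.01: RVC < 60%. → 36%.
Sum: 36% + 28% + 36% = 100%.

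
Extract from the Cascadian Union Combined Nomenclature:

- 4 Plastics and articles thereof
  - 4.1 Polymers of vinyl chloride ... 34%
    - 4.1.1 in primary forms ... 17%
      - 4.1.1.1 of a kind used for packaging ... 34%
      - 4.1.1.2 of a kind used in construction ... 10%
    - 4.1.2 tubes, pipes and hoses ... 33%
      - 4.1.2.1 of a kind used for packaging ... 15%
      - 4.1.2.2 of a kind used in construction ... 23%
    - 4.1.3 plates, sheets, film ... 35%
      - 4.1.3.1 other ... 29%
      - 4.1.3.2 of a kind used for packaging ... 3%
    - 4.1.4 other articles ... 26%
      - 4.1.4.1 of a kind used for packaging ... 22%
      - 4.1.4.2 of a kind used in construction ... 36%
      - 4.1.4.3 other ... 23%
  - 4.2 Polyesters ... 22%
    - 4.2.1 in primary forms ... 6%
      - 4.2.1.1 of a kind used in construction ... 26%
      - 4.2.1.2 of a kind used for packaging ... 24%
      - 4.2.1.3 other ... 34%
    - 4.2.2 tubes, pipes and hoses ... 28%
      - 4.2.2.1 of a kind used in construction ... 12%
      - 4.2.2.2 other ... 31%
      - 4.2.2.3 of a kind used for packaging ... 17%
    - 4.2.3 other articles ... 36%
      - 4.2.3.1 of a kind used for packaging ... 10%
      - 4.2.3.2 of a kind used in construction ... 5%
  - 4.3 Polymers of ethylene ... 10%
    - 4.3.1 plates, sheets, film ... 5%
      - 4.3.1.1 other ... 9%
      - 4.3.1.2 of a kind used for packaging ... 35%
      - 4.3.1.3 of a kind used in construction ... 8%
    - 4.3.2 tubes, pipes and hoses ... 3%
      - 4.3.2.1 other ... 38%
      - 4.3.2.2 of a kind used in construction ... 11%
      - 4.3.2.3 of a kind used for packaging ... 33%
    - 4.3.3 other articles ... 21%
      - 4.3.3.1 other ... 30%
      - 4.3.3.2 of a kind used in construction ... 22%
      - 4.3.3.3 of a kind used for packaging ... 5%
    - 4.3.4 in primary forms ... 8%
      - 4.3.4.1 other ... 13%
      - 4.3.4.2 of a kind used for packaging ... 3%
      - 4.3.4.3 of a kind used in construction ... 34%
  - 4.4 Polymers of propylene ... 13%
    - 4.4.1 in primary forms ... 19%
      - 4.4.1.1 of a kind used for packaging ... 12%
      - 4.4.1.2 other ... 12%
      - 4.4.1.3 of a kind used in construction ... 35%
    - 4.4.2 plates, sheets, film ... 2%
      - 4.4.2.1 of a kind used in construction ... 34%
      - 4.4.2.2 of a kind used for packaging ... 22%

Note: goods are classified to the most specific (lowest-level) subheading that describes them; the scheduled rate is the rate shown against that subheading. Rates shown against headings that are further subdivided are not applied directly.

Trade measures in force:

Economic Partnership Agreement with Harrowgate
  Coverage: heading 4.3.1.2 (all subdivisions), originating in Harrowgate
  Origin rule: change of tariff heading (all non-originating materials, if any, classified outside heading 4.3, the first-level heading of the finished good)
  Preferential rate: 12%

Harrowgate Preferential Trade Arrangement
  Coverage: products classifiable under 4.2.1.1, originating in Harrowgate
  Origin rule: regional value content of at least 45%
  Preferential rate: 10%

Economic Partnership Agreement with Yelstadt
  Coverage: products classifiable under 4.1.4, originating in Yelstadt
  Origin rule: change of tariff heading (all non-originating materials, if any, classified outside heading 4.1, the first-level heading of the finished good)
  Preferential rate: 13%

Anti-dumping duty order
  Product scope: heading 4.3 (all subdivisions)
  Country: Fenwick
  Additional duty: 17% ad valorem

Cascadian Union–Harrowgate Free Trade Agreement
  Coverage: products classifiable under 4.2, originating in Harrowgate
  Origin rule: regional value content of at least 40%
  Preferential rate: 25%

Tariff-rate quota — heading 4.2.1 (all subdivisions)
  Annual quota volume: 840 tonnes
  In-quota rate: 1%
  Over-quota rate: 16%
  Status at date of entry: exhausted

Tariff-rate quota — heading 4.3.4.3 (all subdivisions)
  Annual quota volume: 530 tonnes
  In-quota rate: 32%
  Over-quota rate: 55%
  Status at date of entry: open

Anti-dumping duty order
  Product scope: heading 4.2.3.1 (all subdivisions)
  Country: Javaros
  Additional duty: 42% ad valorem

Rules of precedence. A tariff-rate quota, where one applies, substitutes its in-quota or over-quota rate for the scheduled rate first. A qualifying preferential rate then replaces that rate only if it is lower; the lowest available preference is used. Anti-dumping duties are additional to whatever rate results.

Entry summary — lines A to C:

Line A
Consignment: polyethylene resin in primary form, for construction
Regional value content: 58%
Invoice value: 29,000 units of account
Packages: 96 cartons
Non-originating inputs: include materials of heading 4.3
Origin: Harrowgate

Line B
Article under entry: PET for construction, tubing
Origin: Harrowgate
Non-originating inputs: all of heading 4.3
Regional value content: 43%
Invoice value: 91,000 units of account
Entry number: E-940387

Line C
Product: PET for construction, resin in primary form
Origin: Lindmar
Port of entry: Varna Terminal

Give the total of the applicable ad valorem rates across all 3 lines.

Line A: polyethylene → 4.3; resin in primary form → 4.3.4; for construction → 4.3.4.3. Scheduled 34%. quota on 4.3.4.3 open → in-quota 32%; Harrowgate agreement on 4.3.1.2: 4.3.4.3 not covered; Harrowgate agreement on 4.2.1.1: 4.3.4.3 not covered; Harrowgate agreement on 4.2: 4.3.4.3 not covered. → 32%.
Line B: PET → 4.2; tubing → 4.2.2; for construction → 4.2.2.1. Scheduled 12%. Harrowgate agreement on 4.3.1.2: 4.2.2.1 not covered; Harrowgate agreement on 4.2.1.1: 4.2.2.1 not covered; Harrowgate agreement on 4.2: RVC ≥ 40% → 25% available; preference 25% not lower than 12% → no reduction. → 12%.
Line C: PET → 4.2; resin in primary form → 4.2.1; for construction → 4.2.1.1. Scheduled 26%. quota on 4.2.1 exhausted → over-quota 16%. → 16%.
Sum: 32% + 12% + 16% = 60%.

60%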